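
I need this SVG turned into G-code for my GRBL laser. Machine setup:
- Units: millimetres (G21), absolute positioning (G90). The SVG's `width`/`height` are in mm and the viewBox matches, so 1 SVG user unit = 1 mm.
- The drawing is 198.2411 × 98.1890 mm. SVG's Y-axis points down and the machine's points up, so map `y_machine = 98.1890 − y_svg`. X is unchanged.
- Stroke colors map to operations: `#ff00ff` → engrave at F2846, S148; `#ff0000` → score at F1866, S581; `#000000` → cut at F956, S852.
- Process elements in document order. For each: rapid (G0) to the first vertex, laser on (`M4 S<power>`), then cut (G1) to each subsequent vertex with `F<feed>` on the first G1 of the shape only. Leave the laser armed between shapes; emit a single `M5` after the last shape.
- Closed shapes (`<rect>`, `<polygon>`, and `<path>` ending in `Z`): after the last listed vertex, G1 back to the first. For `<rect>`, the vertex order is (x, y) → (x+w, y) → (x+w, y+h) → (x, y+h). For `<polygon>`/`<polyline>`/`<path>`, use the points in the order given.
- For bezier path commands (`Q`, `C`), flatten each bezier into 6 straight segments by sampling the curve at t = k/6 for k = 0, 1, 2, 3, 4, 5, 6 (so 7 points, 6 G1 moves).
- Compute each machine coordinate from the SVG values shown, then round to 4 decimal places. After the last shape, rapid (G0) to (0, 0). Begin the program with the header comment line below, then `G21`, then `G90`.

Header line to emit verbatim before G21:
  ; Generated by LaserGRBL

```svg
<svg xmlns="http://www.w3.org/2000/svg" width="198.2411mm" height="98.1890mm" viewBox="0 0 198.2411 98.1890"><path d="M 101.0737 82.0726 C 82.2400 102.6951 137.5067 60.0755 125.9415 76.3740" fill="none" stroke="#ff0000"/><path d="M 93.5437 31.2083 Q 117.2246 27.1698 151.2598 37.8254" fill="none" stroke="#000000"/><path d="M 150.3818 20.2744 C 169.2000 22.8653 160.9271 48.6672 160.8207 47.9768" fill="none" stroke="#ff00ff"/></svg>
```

; Generated by LaserGRBL
G21
G90
G0 X101.0737 Y16.1164
M4 S581
G1 X97.1794 Y10.5098 F1866
G1 X101.7204 Y12.0501
G1 X110.7819 Y17.3442
G1 X120.4491 Y22.9986
G1 X126.8072 Y25.6200
G1 X125.9415 Y21.8150
G0 X93.5437 Y66.9807
M4 S852
G1 X101.7250 Y67.9187 F956
G1 X110.4814 Y68.0404
G1 X119.8132 Y67.3457
G1 X129.7201 Y65.8347
G1 X140.2024 Y63.5073
G1 X151.2598 Y60.3636
G0 X150.3818 Y77.9146
M4 S148
G1 X157.6965 Y74.9150 F2846
G1 X161.4755 Y69.4276
G1 X162.6980 Y62.8329
G1 X162.3434 Y56.5117
G1 X161.3912 Y51.8446
G1 X160.8207 Y50.2122
M5
G0 X0.0000 Y0.0000

viewBox `0 0 198.2411 98.1890` with mm width/height → 1 unit = 1 mm. Flip: y_m = 98.1890 − y_svg.

**Shape 1** — `<path>` cubic bezier, stroke `#ff0000` → score (S581, F1866). Control points (SVG): P0=(101.0737,82.0726), P1=(82.2400,102.6951), P2=(137.5067,60.0755), P3=(125.9415,76.3740); sampled at t=k/6. Machine vertices: (101.0737,16.1164) → (97.1794,10.5098) → (101.7204,12.0501) → (110.7819,17.3442) → (120.4491,22.9986) → (126.8072,25.6200) → (125.9415,21.8150). Open path.

**Shape 2** — `<path>` quadratic bezier, stroke `#000000` → cut (S852, F956). Control points (SVG): P0=(93.5437,31.2083), P1=(117.2246,27.1698), P2=(151.2598,37.8254); sampled at t=k/6. Machine vertices: (93.5437,66.9807) → (101.7250,67.9187) → (110.4814,68.0404) → (119.8132,67.3457) → (129.7201,65.8347) → (140.2024,63.5073) → (151.2598,60.3636). Open path.

**Shape 3** — `<path>` cubic bezier, stroke `#ff00ff` → engrave (S148, F2846). Control points (SVG): P0=(150.3818,20.2744), P1=(169.2000,22.8653), P2=(160.9271,48.6672), P3=(160.8207,47.9768); sampled at t=k/6. Machine vertices: (150.3818,77.9146) → (157.6965,74.9150) → (161.4755,69.4276) → (162.6980,62.8329) → (162.3434,56.5117) → (161.3912,51.8446) → (160.8207,50.2122). Open path.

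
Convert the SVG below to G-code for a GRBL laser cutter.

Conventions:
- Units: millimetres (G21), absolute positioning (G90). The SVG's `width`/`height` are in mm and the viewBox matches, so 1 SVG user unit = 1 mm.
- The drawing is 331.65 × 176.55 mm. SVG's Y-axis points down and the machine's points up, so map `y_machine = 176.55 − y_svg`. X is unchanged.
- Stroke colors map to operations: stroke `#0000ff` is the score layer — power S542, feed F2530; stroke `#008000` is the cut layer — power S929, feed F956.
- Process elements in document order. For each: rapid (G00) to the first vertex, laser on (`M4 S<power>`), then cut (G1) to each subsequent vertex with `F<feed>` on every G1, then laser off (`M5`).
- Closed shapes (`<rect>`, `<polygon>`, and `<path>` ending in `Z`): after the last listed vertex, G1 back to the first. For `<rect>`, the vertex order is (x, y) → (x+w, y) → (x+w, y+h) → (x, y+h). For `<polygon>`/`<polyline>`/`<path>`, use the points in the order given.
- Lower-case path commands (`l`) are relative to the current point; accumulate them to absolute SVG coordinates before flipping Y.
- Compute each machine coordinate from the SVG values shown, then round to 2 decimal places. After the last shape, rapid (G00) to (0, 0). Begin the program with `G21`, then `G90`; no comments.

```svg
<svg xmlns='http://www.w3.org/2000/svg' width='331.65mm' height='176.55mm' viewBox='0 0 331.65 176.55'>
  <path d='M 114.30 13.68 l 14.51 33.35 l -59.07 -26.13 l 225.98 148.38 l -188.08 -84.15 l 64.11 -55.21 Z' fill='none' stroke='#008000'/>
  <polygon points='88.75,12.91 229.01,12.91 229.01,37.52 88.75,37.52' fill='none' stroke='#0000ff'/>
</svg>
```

G21
G90
G00 X114.30 Y162.87
M4 S929
G1 X128.81 Y129.52 F956
G1 X69.74 Y155.65 F956
G1 X295.72 Y7.27 F956
G1 X107.64 Y91.42 F956
G1 X171.75 Y146.63 F956
G1 X114.30 Y162.87 F956
M5
G00 X88.75 Y163.64
M4 S542
G1 X229.01 Y163.64 F2530
G1 X229.01 Y139.03 F2530
G1 X88.75 Y139.03 F2530
G1 X88.75 Y163.64 F2530
M5
G00 X0.00 Y0.00

1 u = 1 mm; y_m = 176.55 − y.

[1] `<path>` closed polygon, #008000→cut S929 F956: (114.30,162.87) → (128.81,129.52) → (69.74,155.65) → (295.72,7.27) → (107.64,91.42) → (171.75,146.63) → (114.30,162.87) (closed)

[2] `<polygon>` rectangle, #0000ff→score S542 F2530: (88.75,163.64) → (229.01,163.64) → (229.01,139.03) → (88.75,139.03) → (88.75,163.64) (closed)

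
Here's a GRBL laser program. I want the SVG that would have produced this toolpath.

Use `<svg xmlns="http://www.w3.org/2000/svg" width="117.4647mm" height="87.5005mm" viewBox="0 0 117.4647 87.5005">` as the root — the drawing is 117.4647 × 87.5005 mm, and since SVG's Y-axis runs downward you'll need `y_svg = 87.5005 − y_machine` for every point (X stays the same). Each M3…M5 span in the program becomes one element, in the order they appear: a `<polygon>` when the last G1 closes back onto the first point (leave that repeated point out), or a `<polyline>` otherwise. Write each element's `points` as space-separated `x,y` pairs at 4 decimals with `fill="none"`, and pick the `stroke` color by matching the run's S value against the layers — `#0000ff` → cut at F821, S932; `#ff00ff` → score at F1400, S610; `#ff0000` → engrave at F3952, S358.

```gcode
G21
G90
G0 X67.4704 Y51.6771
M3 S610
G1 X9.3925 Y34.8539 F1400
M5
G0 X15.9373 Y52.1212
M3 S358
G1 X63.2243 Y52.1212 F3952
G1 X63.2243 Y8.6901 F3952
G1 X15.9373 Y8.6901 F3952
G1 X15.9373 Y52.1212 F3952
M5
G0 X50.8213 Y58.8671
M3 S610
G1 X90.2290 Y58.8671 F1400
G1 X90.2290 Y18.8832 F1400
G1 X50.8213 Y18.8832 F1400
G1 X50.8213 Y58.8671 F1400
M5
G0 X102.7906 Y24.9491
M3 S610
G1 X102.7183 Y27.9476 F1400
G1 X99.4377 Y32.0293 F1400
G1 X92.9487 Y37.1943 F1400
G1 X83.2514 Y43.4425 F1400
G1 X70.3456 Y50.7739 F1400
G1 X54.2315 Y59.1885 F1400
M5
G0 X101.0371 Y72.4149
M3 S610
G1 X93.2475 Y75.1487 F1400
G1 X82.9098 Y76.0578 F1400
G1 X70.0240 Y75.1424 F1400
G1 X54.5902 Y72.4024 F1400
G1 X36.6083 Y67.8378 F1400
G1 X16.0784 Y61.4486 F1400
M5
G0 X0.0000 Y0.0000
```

<svg xmlns="http://www.w3.org/2000/svg" width="117.4647mm" height="87.5005mm" viewBox="0 0 117.4647 87.5005">
  <polyline points="67.4704,35.8234 9.3925,52.6466" fill="none" stroke="#ff00ff"/>
  <polygon points="15.9373,35.3793 63.2243,35.3793 63.2243,78.8104 15.9373,78.8104" fill="none" stroke="#ff0000"/>
  <polygon points="50.8213,28.6334 90.2290,28.6334 90.2290,68.6173 50.8213,68.6173" fill="none" stroke="#ff00ff"/>
  <polyline points="102.7906,62.5514 102.7183,59.5529 99.4377,55.4712 92.9487,50.3062 83.2514,44.0580 70.3456,36.7266 54.2315,28.3120" fill="none" stroke="#ff00ff"/>
  <polyline points="101.0371,15.0856 93.2475,12.3518 82.9098,11.4427 70.0240,12.3581 54.5902,15.0981 36.6083,19.6627 16.0784,26.0519" fill="none" stroke="#ff00ff"/>
</svg>

Machine Y-up, SVG Y-down with viewBox height 87.5005, so y_svg = 87.5005 − y_machine; X carries over.

Run 1: power S610 maps to stroke `#ff00ff` (score). The run is open, so emit a `<polyline>` with points (Y-flipped): 67.4704,35.8234 9.3925,52.6466.

Run 2: the run's S358 means `#ff0000` (engrave). The run returns to its start, so emit a `<polygon>` with points (Y-flipped): 15.9373,35.3793 63.2243,35.3793 63.2243,78.8104 15.9373,78.8104.

Run 3: the run's S610 means `#ff00ff` (score). The run returns to its start, so emit a `<polygon>` with points (Y-flipped): 50.8213,28.6334 90.2290,28.6334 90.2290,68.6173 50.8213,68.6173.

Run 4: the run's S610 means `#ff00ff` (score). The run is open, so emit a `<polyline>` with points (Y-flipped): 102.7906,62.5514 102.7183,59.5529 99.4377,55.4712 92.9487,50.3062 83.2514,44.0580 70.3456,36.7266 54.2315,28.3120.

Run 5: power S610 maps to stroke `#ff00ff` (score). The run is open, so emit a `<polyline>` with points (Y-flipped): 101.0371,15.0856 93.2475,12.3518 82.9098,11.4427 70.0240,12.3581 54.5902,15.0981 36.6083,19.6627 16.0784,26.0519.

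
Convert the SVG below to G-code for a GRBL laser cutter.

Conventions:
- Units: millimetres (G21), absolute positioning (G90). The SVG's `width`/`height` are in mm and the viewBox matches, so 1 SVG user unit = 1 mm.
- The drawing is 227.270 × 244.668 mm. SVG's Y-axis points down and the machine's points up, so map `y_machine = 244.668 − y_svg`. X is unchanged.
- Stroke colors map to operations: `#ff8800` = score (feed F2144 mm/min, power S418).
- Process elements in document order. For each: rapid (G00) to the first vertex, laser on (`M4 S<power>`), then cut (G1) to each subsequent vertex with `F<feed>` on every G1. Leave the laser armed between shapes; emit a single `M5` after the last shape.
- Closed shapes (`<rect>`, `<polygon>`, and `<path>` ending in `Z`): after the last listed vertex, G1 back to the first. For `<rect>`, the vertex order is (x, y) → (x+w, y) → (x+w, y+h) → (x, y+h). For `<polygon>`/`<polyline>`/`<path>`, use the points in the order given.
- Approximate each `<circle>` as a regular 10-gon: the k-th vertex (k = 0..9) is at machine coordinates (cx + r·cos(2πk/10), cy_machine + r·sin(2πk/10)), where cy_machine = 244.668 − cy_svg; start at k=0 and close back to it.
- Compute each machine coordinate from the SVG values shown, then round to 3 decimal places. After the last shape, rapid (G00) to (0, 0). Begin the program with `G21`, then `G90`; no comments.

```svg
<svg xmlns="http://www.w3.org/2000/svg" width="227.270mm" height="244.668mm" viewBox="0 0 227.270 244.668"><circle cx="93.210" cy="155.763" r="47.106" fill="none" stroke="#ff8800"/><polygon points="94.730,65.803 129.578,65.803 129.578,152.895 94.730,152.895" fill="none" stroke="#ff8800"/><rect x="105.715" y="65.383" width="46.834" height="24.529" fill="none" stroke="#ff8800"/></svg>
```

1 u = 1 mm; y_m = 244.668 − y.

[1] `<circle>` circle, #ff8800→score S418 F2144: (140.316,88.905) → (131.320,116.593) → (107.767,133.705) → (78.653,133.705) → (55.100,116.593) → (46.104,88.905) → (55.100,61.217) → (78.653,44.105) → (107.767,44.105) → (131.320,61.217) → (140.316,88.905) (closed)

[2] `<polygon>` rectangle, #ff8800→score S418 F2144: (94.730,178.865) → (129.578,178.865) → (129.578,91.773) → (94.730,91.773) → (94.730,178.865) (closed)

[3] `<rect>` rectangle, #ff8800→score S418 F2144: (105.715,179.285) → (152.549,179.285) → (152.549,154.756) → (105.715,154.756) → (105.715,179.285) (closed)

G21
G90
G00 X140.316 Y88.905
M4 S418
G1 X131.320 Y116.593 F2144
G1 X107.767 Y133.705 F2144
G1 X78.653 Y133.705 F2144
G1 X55.100 Y116.593 F2144
G1 X46.104 Y88.905 F2144
G1 X55.100 Y61.217 F2144
G1 X78.653 Y44.105 F2144
G1 X107.767 Y44.105 F2144
G1 X131.320 Y61.217 F2144
G1 X140.316 Y88.905 F2144
G00 X94.730 Y178.865
M4 S418
G1 X129.578 Y178.865 F2144
G1 X129.578 Y91.773 F2144
G1 X94.730 Y91.773 F2144
G1 X94.730 Y178.865 F2144
G00 X105.715 Y179.285
M4 S418
G1 X152.549 Y179.285 F2144
G1 X152.549 Y154.756 F2144
G1 X105.715 Y154.756 F2144
G1 X105.715 Y179.285 F2144
M5
G00 X0.000 Y0.000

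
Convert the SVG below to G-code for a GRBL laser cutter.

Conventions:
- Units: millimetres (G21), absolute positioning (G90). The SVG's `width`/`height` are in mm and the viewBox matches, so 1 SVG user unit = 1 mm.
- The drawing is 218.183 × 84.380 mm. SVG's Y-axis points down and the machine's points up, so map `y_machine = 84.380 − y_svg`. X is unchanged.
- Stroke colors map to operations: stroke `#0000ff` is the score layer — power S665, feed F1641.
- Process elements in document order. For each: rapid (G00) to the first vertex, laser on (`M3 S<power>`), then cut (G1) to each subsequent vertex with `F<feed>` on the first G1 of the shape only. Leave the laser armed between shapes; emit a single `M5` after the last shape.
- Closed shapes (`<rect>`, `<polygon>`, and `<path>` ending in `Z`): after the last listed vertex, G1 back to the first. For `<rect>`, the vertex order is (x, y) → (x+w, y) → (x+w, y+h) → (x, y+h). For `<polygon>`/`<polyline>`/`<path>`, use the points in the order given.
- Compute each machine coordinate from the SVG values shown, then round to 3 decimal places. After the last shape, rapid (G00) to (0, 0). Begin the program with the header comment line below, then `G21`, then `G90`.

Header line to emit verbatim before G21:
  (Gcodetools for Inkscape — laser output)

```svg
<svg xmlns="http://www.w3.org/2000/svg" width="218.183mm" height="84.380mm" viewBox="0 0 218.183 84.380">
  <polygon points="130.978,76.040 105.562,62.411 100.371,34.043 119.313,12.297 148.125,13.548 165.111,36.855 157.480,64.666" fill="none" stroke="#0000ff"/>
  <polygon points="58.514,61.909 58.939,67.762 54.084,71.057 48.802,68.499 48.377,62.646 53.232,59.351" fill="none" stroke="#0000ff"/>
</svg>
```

(Gcodetools for Inkscape — laser output)
G21
G90
G00 X130.978 Y8.340
M3 S665
G1 X105.562 Y21.969 F1641
G1 X100.371 Y50.337
G1 X119.313 Y72.083
G1 X148.125 Y70.832
G1 X165.111 Y47.525
G1 X157.480 Y19.714
G1 X130.978 Y8.340
G00 X58.514 Y22.471
M3 S665
G1 X58.939 Y16.618 F1641
G1 X54.084 Y13.323
G1 X48.802 Y15.881
G1 X48.377 Y21.734
G1 X53.232 Y25.029
G1 X58.514 Y22.471
M5
G00 X0.000 Y0.000

1 u = 1 mm; y_m = 84.380 − y.

[1] `<polygon>` regular polygon, #0000ff→score S665 F1641: (130.978,8.340) → (105.562,21.969) → (100.371,50.337) → (119.313,72.083) → (148.125,70.832) → (165.111,47.525) → (157.480,19.714) → (130.978,8.340) (closed)

[2] `<polygon>` regular polygon, #0000ff→score S665 F1641: (58.514,22.471) → (58.939,16.618) → (54.084,13.323) → (48.802,15.881) → (48.377,21.734) → (53.232,25.029) → (58.514,22.471) (closed)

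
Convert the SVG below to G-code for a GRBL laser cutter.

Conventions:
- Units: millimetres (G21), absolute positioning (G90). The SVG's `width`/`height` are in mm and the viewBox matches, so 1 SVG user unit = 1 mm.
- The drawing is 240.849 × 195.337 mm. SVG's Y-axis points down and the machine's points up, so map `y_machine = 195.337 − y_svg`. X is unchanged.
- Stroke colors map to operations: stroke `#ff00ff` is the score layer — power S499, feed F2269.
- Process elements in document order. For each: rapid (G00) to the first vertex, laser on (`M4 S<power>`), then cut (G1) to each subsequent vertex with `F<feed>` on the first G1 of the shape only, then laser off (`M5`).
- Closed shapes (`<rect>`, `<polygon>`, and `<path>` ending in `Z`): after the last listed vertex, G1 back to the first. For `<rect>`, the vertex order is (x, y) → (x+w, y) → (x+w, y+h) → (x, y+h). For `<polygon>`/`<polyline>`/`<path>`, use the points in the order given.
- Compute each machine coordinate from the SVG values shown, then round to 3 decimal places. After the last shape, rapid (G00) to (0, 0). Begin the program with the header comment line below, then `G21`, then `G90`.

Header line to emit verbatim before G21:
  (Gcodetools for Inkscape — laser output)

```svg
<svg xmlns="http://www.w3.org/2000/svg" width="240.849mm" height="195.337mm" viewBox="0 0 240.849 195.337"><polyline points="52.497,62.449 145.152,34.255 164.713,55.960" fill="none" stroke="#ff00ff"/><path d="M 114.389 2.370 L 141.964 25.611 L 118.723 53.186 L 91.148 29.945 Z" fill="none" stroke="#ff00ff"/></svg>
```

(Gcodetools for Inkscape — laser output)
G21
G90
G00 X52.497 Y132.888
M4 S499
G1 X145.152 Y161.082 F2269
G1 X164.713 Y139.377
M5
G00 X114.389 Y192.967
M4 S499
G1 X141.964 Y169.726 F2269
G1 X118.723 Y142.151
G1 X91.148 Y165.392
G1 X114.389 Y192.967
M5
G00 X0.000 Y0.000

viewBox `0 0 240.849 195.337` with mm width/height → 1 unit = 1 mm. Flip: y_m = 195.337 − y_svg.

**Shape 1** — `<polyline>` open polyline, stroke `#ff00ff` → score (S499, F2269). Machine vertices: (52.497,132.888) → (145.152,161.082) → (164.713,139.377). Open path.

**Shape 2** — `<path>` regular polygon, stroke `#ff00ff` → score (S499, F2269). Machine vertices: (114.389,192.967) → (141.964,169.726) → (118.723,142.151) → (91.148,165.392) → (114.389,192.967). Closed: final G1 returns to the first vertex.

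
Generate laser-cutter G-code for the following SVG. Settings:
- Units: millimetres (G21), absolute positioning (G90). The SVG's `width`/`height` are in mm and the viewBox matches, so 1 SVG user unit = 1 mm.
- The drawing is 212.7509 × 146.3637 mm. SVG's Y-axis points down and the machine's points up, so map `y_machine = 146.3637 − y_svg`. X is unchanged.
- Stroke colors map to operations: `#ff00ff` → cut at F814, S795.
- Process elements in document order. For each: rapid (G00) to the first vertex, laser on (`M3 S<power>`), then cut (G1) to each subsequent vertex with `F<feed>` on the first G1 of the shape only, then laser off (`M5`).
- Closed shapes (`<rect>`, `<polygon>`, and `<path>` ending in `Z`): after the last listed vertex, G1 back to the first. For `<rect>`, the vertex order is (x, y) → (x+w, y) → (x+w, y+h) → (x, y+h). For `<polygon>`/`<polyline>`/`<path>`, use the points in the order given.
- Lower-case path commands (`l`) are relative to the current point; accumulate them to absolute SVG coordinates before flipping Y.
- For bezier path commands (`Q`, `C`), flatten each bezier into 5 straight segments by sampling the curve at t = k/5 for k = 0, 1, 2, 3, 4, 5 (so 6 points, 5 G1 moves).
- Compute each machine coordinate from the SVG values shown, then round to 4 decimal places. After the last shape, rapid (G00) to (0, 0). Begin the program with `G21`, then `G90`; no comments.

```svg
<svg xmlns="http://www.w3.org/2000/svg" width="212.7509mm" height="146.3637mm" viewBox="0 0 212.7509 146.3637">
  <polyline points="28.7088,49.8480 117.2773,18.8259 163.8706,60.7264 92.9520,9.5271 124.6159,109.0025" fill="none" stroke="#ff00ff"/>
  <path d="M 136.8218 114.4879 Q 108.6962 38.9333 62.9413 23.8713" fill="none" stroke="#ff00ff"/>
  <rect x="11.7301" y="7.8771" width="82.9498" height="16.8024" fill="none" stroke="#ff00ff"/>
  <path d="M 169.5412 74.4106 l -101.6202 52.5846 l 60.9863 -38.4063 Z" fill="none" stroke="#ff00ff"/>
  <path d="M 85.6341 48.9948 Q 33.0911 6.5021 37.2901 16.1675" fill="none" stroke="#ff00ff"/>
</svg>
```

Since the viewBox matches the mm dimensions, user units are millimetres directly. The only transform is the Y-flip y_m = 146.3637 − y_svg.

Shape 1 is a open polyline drawn with `<polyline>`. Its stroke #ff00ff means cut at S795, F814. After flipping Y the toolpath is (28.7088,96.5157) → (117.2773,127.5378) → (163.8706,85.6373) → (92.9520,136.8366) → (124.6159,37.3612).

Shape 2 is a quadratic bezier drawn with `<path>`. Its stroke #ff00ff means cut at S795, F814. After flipping Y the toolpath is (136.8218,31.8758) → (124.8664,59.6779) → (111.5006,82.6407) → (96.7245,100.7640) → (80.5381,114.0479) → (62.9413,122.4924).

Shape 3 is a rectangle drawn with `<rect>`. Its stroke #ff00ff means cut at S795, F814. After flipping Y the toolpath is (11.7301,138.4866) → (94.6799,138.4866) → (94.6799,121.6842) → (11.7301,121.6842) → (11.7301,138.4866), returning to the start.

Shape 4 is a closed polygon drawn with `<path>`. Its stroke #ff00ff means cut at S795, F814. After flipping Y the toolpath is (169.5412,71.9531) → (67.9210,19.3685) → (128.9073,57.7748) → (169.5412,71.9531), returning to the start.

Shape 5 is a quadratic bezier drawn with `<path>`. Its stroke #ff00ff means cut at S795, F814. After flipping Y the toolpath is (85.6341,97.3689) → (66.8866,112.2797) → (52.6784,123.0178) → (43.0096,129.5832) → (37.8802,131.9760) → (37.2901,130.1962).

G21
G90
G00 X28.7088 Y96.5157
M3 S795
G1 X117.2773 Y127.5378 F814
G1 X163.8706 Y85.6373
G1 X92.9520 Y136.8366
G1 X124.6159 Y37.3612
M5
G00 X136.8218 Y31.8758
M3 S795
G1 X124.8664 Y59.6779 F814
G1 X111.5006 Y82.6407
G1 X96.7245 Y100.7640
G1 X80.5381 Y114.0479
G1 X62.9413 Y122.4924
M5
G00 X11.7301 Y138.4866
M3 S795
G1 X94.6799 Y138.4866 F814
G1 X94.6799 Y121.6842
G1 X11.7301 Y121.6842
G1 X11.7301 Y138.4866
M5
G00 X169.5412 Y71.9531
M3 S795
G1 X67.9210 Y19.3685 F814
G1 X128.9073 Y57.7748
G1 X169.5412 Y71.9531
M5
G00 X85.6341 Y97.3689
M3 S795
G1 X66.8866 Y112.2797 F814
G1 X52.6784 Y123.0178
G1 X43.0096 Y129.5832
G1 X37.8802 Y131.9760
G1 X37.2901 Y130.1962
M5
G00 X0.0000 Y0.0000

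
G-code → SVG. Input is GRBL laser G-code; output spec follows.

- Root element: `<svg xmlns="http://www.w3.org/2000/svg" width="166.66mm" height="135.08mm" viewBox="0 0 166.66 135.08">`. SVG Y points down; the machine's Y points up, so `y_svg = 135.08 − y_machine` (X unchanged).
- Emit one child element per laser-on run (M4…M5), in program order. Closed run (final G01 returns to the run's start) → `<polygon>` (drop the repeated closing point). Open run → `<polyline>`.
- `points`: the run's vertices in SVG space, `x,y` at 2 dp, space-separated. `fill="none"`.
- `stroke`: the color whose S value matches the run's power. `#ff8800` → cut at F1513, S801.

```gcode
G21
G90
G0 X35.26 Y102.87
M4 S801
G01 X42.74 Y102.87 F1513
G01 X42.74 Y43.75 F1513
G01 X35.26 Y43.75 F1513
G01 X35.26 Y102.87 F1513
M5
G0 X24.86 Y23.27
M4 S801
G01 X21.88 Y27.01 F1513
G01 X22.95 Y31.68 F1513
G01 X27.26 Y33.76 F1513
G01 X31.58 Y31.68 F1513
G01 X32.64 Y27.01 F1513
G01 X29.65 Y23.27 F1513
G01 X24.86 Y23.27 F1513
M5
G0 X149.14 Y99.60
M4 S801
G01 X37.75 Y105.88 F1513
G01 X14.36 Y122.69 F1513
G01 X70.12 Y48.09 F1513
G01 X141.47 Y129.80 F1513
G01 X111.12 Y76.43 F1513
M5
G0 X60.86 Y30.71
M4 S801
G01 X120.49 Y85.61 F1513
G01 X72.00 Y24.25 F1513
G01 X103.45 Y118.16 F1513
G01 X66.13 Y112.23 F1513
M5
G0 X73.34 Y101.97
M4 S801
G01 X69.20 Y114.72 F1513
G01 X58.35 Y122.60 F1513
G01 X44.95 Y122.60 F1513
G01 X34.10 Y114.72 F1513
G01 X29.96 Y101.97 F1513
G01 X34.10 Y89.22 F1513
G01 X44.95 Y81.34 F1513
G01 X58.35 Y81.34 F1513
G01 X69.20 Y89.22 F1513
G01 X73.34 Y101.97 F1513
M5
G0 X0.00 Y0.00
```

Each laser-on run becomes one SVG element. Flip Y back into SVG space with y_svg = 135.08 − y_machine. Every run uses S801, so all elements get stroke `#ff8800` (cut).

Run 1: The run returns to its start, so emit a `<polygon>` with points (Y-flipped): 35.26,32.21 42.74,32.21 42.74,91.33 35.26,91.33.

Run 2: The run returns to its start, so emit a `<polygon>` with points (Y-flipped): 24.86,111.81 21.88,108.07 22.95,103.40 27.26,101.32 31.58,103.40 32.64,108.07 29.65,111.81.

Run 3: The run is open, so emit a `<polyline>` with points (Y-flipped): 149.14,35.48 37.75,29.20 14.36,12.39 70.12,86.99 141.47,5.28 111.12,58.65.

Run 4: The run is open, so emit a `<polyline>` with points (Y-flipped): 60.86,104.37 120.49,49.47 72.00,110.83 103.45,16.92 66.13,22.85.

Run 5: The run returns to its start, so emit a `<polygon>` with points (Y-flipped): 73.34,33.11 69.20,20.36 58.35,12.48 44.95,12.48 34.10,20.36 29.96,33.11 34.10,45.86 44.95,53.74 58.35,53.74 69.20,45.86.

<svg xmlns="http://www.w3.org/2000/svg" width="166.66mm" height="135.08mm" viewBox="0 0 166.66 135.08">
  <polygon points="35.26,32.21 42.74,32.21 42.74,91.33 35.26,91.33" fill="none" stroke="#ff8800"/>
  <polygon points="24.86,111.81 21.88,108.07 22.95,103.40 27.26,101.32 31.58,103.40 32.64,108.07 29.65,111.81" fill="none" stroke="#ff8800"/>
  <polyline points="149.14,35.48 37.75,29.20 14.36,12.39 70.12,86.99 141.47,5.28 111.12,58.65" fill="none" stroke="#ff8800"/>
  <polyline points="60.86,104.37 120.49,49.47 72.00,110.83 103.45,16.92 66.13,22.85" fill="none" stroke="#ff8800"/>
  <polygon points="73.34,33.11 69.20,20.36 58.35,12.48 44.95,12.48 34.10,20.36 29.96,33.11 34.10,45.86 44.95,53.74 58.35,53.74 69.20,45.86" fill="none" stroke="#ff8800"/>
</svg>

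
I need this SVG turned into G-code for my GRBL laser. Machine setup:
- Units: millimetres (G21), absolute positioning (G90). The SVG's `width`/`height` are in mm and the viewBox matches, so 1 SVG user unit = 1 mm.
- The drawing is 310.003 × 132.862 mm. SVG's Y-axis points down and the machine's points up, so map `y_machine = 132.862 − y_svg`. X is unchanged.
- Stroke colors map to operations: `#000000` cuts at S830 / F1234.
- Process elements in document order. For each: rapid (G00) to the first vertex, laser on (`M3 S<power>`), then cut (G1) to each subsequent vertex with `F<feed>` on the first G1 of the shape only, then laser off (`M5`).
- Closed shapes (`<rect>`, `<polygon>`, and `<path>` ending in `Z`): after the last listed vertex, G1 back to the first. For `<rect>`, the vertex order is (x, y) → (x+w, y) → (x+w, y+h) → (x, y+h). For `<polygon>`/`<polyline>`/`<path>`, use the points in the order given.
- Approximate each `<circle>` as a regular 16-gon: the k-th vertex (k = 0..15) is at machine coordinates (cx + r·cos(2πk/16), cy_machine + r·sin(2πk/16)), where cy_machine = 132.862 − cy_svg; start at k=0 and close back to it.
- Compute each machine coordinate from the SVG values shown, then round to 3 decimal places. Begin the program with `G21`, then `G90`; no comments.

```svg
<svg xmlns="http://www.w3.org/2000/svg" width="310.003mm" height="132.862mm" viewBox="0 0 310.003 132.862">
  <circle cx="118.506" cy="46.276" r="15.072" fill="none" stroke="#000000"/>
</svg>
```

G21
G90
G00 X133.578 Y86.586
M3 S830
G1 X132.431 Y92.354 F1234
G1 X129.164 Y97.244
G1 X124.274 Y100.511
G1 X118.506 Y101.658
G1 X112.738 Y100.511
G1 X107.848 Y97.244
G1 X104.581 Y92.354
G1 X103.434 Y86.586
G1 X104.581 Y80.818
G1 X107.848 Y75.928
G1 X112.738 Y72.661
G1 X118.506 Y71.514
G1 X124.274 Y72.661
G1 X129.164 Y75.928
G1 X132.431 Y80.818
G1 X133.578 Y86.586
M5

1 u = 1 mm; y_m = 132.862 − y.

[1] `<circle>` circle, #000000→cut S830 F1234: (133.578,86.586) → (132.431,92.354) → (129.164,97.244) → (124.274,100.511) → (118.506,101.658) → (112.738,100.511) → (107.848,97.244) → (104.581,92.354) → (103.434,86.586) → (104.581,80.818) → (107.848,75.928) → (112.738,72.661) → (118.506,71.514) → (124.274,72.661) → (129.164,75.928) → (132.431,80.818) → (133.578,86.586) (closed)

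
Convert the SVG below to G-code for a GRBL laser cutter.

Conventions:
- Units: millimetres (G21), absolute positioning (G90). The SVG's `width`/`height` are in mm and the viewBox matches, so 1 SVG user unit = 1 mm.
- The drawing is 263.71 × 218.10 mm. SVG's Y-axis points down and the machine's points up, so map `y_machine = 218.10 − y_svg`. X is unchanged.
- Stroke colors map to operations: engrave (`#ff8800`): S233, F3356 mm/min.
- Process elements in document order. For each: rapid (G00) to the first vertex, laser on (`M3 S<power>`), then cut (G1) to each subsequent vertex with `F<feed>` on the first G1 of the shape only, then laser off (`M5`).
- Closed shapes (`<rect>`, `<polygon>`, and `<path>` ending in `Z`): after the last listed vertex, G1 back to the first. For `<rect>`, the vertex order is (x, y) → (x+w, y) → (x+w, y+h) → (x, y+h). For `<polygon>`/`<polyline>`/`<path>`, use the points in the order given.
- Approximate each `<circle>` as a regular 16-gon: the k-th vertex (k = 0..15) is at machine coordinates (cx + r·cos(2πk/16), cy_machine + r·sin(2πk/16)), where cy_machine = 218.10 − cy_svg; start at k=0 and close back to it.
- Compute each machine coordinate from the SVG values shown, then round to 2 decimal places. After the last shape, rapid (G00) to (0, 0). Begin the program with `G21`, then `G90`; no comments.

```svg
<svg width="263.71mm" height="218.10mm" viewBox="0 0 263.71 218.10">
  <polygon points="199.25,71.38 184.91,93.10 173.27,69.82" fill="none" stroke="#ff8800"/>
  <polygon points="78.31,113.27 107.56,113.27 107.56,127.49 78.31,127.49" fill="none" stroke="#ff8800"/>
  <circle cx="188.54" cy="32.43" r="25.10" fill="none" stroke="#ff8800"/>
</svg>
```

1 u = 1 mm; y_m = 218.10 − y.

[1] `<polygon>` regular polygon, #ff8800→engrave S233 F3356: (199.25,146.72) → (184.91,125.00) → (173.27,148.28) → (199.25,146.72) (closed)

[2] `<polygon>` rectangle, #ff8800→engrave S233 F3356: (78.31,104.83) → (107.56,104.83) → (107.56,90.61) → (78.31,90.61) → (78.31,104.83) (closed)

[3] `<circle>` circle, #ff8800→engrave S233 F3356: (213.64,185.67) → (211.73,195.28) → (206.29,203.42) → (198.15,208.86) → (188.54,210.77) → (178.93,208.86) → (170.79,203.42) → (165.35,195.28) → (163.44,185.67) → (165.35,176.06) → (170.79,167.92) → (178.93,162.48) → (188.54,160.57) → (198.15,162.48) → (206.29,167.92) → (211.73,176.06) → (213.64,185.67) (closed)

G21
G90
G00 X199.25 Y146.72
M3 S233
G1 X184.91 Y125.00 F3356
G1 X173.27 Y148.28
G1 X199.25 Y146.72
M5
G00 X78.31 Y104.83
M3 S233
G1 X107.56 Y104.83 F3356
G1 X107.56 Y90.61
G1 X78.31 Y90.61
G1 X78.31 Y104.83
M5
G00 X213.64 Y185.67
M3 S233
G1 X211.73 Y195.28 F3356
G1 X206.29 Y203.42
G1 X198.15 Y208.86
G1 X188.54 Y210.77
G1 X178.93 Y208.86
G1 X170.79 Y203.42
G1 X165.35 Y195.28
G1 X163.44 Y185.67
G1 X165.35 Y176.06
G1 X170.79 Y167.92
G1 X178.93 Y162.48
G1 X188.54 Y160.57
G1 X198.15 Y162.48
G1 X206.29 Y167.92
G1 X211.73 Y176.06
G1 X213.64 Y185.67
M5
G00 X0.00 Y0.00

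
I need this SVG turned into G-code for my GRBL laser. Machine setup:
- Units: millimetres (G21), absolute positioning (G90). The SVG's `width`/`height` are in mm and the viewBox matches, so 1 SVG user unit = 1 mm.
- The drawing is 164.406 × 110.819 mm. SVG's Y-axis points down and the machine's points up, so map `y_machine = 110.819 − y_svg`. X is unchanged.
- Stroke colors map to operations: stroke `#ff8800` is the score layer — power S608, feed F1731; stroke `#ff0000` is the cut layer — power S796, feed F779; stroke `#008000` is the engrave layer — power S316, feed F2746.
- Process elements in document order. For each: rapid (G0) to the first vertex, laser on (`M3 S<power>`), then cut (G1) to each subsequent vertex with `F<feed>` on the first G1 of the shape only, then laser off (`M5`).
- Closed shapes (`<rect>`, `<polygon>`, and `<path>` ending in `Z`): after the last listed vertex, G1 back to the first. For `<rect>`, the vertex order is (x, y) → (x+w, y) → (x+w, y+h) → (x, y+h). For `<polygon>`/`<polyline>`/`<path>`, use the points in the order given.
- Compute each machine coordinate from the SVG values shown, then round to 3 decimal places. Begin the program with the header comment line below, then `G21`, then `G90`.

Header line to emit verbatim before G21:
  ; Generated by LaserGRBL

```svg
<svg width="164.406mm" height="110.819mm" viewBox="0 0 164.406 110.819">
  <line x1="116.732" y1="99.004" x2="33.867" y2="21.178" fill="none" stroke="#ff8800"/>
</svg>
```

; Generated by LaserGRBL
G21
G90
G0 X116.732 Y11.815
M3 S608
G1 X33.867 Y89.641 F1731
M5

viewBox `0 0 164.406 110.819` with mm width/height → 1 unit = 1 mm. Flip: y_m = 110.819 − y_svg.

**Shape 1** — `<line>` line segment, stroke `#ff8800` → score (S608, F1731). Machine vertices: (116.732,11.815) → (33.867,89.641). Open path.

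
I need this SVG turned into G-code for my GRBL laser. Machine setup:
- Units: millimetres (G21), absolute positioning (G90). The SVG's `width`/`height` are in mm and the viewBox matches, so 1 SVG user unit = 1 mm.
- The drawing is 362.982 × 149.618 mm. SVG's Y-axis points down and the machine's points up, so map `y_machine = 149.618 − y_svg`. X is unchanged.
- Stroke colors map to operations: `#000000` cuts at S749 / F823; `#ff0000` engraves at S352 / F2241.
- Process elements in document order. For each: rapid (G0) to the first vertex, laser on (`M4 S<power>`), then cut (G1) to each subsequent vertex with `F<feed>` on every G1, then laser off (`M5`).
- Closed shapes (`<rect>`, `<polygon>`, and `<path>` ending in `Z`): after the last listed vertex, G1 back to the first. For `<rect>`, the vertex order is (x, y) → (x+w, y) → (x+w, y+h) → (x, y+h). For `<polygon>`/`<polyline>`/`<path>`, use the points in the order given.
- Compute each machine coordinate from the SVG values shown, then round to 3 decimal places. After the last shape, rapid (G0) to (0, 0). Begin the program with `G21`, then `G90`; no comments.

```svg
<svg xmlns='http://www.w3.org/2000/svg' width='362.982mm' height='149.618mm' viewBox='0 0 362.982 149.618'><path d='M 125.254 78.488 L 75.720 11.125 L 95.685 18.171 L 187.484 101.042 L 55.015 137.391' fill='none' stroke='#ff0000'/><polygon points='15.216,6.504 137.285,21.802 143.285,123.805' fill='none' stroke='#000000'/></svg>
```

Since the viewBox matches the mm dimensions, user units are millimetres directly. The only transform is the Y-flip y_m = 149.618 − y_svg.

Shape 1 is a open polyline drawn with `<path>`. Its stroke #ff0000 means engrave at S352, F2241. After flipping Y the toolpath is (125.254,71.130) → (75.720,138.493) → (95.685,131.447) → (187.484,48.576) → (55.015,12.227).

Shape 2 is a closed polygon drawn with `<polygon>`. Its stroke #000000 means cut at S749, F823. After flipping Y the toolpath is (15.216,143.114) → (137.285,127.816) → (143.285,25.813) → (15.216,143.114), returning to the start.

G21
G90
G0 X125.254 Y71.130
M4 S352
G1 X75.720 Y138.493 F2241
G1 X95.685 Y131.447 F2241
G1 X187.484 Y48.576 F2241
G1 X55.015 Y12.227 F2241
M5
G0 X15.216 Y143.114
M4 S749
G1 X137.285 Y127.816 F823
G1 X143.285 Y25.813 F823
G1 X15.216 Y143.114 F823
M5
G0 X0.000 Y0.000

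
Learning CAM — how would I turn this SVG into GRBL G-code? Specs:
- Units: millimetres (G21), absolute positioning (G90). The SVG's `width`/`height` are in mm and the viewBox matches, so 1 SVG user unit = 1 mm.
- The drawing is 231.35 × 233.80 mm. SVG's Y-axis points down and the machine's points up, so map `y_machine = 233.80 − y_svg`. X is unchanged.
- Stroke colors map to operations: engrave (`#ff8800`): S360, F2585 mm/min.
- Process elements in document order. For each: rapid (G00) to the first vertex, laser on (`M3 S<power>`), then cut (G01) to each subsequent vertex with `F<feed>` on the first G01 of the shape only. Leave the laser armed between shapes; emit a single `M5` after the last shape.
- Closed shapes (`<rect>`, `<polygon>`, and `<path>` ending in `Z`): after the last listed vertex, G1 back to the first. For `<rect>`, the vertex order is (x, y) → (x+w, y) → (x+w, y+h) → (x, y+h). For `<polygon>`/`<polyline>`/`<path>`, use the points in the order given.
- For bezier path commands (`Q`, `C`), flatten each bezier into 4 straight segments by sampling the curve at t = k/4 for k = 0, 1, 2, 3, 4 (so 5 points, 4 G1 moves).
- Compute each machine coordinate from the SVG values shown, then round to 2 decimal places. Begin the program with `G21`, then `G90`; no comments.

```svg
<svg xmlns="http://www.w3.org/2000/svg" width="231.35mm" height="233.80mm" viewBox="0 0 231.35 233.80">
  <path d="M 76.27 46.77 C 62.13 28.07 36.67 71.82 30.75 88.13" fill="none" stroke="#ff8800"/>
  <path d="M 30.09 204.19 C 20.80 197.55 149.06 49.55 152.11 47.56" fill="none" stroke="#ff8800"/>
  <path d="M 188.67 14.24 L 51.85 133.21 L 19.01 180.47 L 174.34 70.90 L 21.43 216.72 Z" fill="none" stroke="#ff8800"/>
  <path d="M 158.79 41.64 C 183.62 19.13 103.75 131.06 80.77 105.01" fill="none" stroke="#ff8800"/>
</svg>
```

G21
G90
G00 X76.27 Y187.03
M3 S360
G01 X64.02 Y190.75 F2585
G01 X50.43 Y179.48
G01 X38.37 Y161.64
G01 X30.75 Y145.67
G00 X30.09 Y29.61
M3 S360
G01 X44.81 Y56.60 F2585
G01 X86.47 Y109.67
G01 X130.45 Y161.86
G01 X152.11 Y186.24
G00 X188.67 Y219.56
M3 S360
G01 X51.85 Y100.59 F2585
G01 X19.01 Y53.33
G01 X174.34 Y162.90
G01 X21.43 Y17.08
G01 X188.67 Y219.56
G00 X158.79 Y192.16
M3 S360
G01 X160.31 Y188.09 F2585
G01 X137.71 Y159.15
G01 X106.15 Y130.87
G01 X80.77 Y128.79
M5

1 u = 1 mm; y_m = 233.80 − y.

[1] `<path>` cubic bezier, #ff8800→engrave S360 F2585: (76.27,187.03) → (64.02,190.75) → (50.43,179.48) → (38.37,161.64) → (30.75,145.67)

[2] `<path>` cubic bezier, #ff8800→engrave S360 F2585: (30.09,29.61) → (44.81,56.60) → (86.47,109.67) → (130.45,161.86) → (152.11,186.24)

[3] `<path>` closed polygon, #ff8800→engrave S360 F2585: (188.67,219.56) → (51.85,100.59) → (19.01,53.33) → (174.34,162.90) → (21.43,17.08) → (188.67,219.56) (closed)

[4] `<path>` cubic bezier, #ff8800→engrave S360 F2585: (158.79,192.16) → (160.31,188.09) → (137.71,159.15) → (106.15,130.87) → (80.77,128.79)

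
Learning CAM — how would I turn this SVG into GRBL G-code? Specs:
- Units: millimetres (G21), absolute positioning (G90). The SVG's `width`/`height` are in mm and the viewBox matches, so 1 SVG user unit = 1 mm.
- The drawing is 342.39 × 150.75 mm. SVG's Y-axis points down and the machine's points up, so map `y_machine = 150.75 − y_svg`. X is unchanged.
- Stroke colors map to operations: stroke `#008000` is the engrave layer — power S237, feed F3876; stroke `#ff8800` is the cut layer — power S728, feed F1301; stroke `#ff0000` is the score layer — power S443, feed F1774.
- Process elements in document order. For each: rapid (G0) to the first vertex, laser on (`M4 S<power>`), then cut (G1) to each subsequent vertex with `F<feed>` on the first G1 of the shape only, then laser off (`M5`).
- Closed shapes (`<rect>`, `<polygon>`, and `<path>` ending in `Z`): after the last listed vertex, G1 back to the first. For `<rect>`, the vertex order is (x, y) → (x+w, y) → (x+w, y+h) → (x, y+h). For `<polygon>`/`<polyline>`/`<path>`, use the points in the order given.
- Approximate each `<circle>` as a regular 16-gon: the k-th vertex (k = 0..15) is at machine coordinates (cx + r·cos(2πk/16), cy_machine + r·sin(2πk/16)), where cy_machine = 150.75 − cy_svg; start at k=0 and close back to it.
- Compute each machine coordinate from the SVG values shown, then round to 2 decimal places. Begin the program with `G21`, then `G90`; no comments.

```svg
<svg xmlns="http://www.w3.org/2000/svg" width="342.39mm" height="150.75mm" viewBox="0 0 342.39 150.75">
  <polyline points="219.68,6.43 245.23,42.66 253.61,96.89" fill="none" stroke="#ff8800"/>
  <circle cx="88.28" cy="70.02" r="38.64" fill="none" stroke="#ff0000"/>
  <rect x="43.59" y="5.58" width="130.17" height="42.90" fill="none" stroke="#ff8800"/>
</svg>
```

viewBox `0 0 342.39 150.75` with mm width/height → 1 unit = 1 mm. Flip: y_m = 150.75 − y_svg.

**Shape 1** — `<polyline>` open polyline, stroke `#ff8800` → cut (S728, F1301). Machine vertices: (219.68,144.32) → (245.23,108.09) → (253.61,53.86). Open path.

**Shape 2** — `<circle>` circle, stroke `#ff0000` → score (S443, F1774). Machine vertices: (126.92,80.73) → (123.98,95.52) → (115.60,108.05) → (103.07,116.43) → (88.28,119.37) → (73.49,116.43) → (60.96,108.05) → (52.58,95.52) → (49.64,80.73) → (52.58,65.94) → (60.96,53.41) → (73.49,45.03) → (88.28,42.09) → (103.07,45.03) → (115.60,53.41) → (123.98,65.94) → (126.92,80.73). Closed: final G1 returns to the first vertex.

**Shape 3** — `<rect>` rectangle, stroke `#ff8800` → cut (S728, F1301). Machine vertices: (43.59,145.17) → (173.76,145.17) → (173.76,102.27) → (43.59,102.27) → (43.59,145.17). Closed: final G1 returns to the first vertex.

G21
G90
G0 X219.68 Y144.32
M4 S728
G1 X245.23 Y108.09 F1301
G1 X253.61 Y53.86
M5
G0 X126.92 Y80.73
M4 S443
G1 X123.98 Y95.52 F1774
G1 X115.60 Y108.05
G1 X103.07 Y116.43
G1 X88.28 Y119.37
G1 X73.49 Y116.43
G1 X60.96 Y108.05
G1 X52.58 Y95.52
G1 X49.64 Y80.73
G1 X52.58 Y65.94
G1 X60.96 Y53.41
G1 X73.49 Y45.03
G1 X88.28 Y42.09
G1 X103.07 Y45.03
G1 X115.60 Y53.41
G1 X123.98 Y65.94
G1 X126.92 Y80.73
M5
G0 X43.59 Y145.17
M4 S728
G1 X173.76 Y145.17 F1301
G1 X173.76 Y102.27
G1 X43.59 Y102.27
G1 X43.59 Y145.17
M5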